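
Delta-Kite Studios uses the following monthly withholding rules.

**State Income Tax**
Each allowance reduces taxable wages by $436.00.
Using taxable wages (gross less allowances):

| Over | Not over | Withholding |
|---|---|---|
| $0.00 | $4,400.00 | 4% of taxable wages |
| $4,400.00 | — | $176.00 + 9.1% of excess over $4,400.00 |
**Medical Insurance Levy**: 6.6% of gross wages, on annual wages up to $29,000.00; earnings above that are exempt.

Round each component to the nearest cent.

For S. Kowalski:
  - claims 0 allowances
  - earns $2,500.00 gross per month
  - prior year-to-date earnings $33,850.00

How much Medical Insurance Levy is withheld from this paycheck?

Medical Insurance Levy: YTD $33,850.00 ≥ cap $29,000.00 → $0.00

$0.00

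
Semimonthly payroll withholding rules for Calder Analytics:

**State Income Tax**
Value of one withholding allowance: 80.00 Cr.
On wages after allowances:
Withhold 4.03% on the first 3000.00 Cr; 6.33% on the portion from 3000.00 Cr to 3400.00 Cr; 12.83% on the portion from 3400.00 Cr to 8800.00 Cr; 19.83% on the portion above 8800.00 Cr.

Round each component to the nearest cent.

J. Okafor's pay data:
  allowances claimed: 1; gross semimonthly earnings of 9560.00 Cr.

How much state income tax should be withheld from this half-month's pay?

State Income Tax: taxable = 9560.00 Cr − 1×80.00 Cr = 9480.00 Cr
  839.04 Cr + 19.83% × (9480.00 Cr − 8800.00 Cr) = 839.04 Cr + 19.83% × 680.00 Cr = 973.88 Cr

973.88 Cr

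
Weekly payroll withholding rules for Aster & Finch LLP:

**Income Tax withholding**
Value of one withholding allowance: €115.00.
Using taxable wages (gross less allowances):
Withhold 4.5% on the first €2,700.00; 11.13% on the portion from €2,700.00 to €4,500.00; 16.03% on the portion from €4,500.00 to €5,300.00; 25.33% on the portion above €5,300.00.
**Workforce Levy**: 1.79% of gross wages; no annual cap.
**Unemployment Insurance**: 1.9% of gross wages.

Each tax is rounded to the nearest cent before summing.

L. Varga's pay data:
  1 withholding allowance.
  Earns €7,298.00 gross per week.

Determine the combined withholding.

Income Tax: taxable = €7,298.00 − 1×€115.00 = €7,183.00
  €450.08 + 25.33% × (€7,183.00 − €5,300.00) = €450.08 + 25.33% × €1,883.00 = €927.04
Workforce Levy: 1.79% × €7,298.00 = €130.63
Unemployment Insurance: 1.9% × €7,298.00 = €138.66
Total: €927.04 + €130.63 + €138.66 = €1,196.33

€1,196.33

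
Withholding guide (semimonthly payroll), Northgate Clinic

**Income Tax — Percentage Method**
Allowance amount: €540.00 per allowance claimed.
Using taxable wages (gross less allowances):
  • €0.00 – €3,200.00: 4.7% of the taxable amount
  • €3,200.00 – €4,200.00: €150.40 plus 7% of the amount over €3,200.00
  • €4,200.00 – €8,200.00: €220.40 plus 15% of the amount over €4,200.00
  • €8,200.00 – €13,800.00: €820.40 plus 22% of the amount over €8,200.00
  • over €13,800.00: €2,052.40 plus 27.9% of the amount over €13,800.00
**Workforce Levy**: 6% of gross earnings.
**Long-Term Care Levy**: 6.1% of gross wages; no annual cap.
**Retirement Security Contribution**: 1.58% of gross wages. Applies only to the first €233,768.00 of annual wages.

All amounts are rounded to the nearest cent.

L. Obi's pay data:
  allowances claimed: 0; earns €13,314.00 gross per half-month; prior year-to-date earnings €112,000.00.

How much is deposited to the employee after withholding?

Income Tax: taxable = €13,314.00
  €820.40 + 22% × (€13,314.00 − €8,200.00) = €820.40 + 22% × €5,114.00 = €1,945.48
Workforce Levy: 6% × €13,314.00 = €798.84
Long-Term Care Levy: 6.1% × €13,314.00 = €812.15
Retirement Security Contribution: 1.58% × €13,314.00 = €210.36
Total withheld: €1,945.48 + €798.84 + €812.15 + €210.36 = €3,766.83
Net pay: €13,314.00 − €3,766.83 = €9,547.17

€9,547.17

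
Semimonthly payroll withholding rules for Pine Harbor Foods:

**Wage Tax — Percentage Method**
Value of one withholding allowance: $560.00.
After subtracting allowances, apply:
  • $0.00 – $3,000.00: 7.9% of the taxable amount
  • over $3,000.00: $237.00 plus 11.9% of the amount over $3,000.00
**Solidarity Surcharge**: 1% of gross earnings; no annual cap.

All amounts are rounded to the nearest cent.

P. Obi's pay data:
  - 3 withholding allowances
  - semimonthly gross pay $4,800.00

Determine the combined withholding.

Wage Tax: taxable = $4,800.00 − 3×$560.00 = $3,120.00
  $237.00 + 11.9% × ($3,120.00 − $3,000.00) = $237.00 + 11.9% × $120.00 = $251.28
Solidarity Surcharge: 1% × $4,800.00 = $48.00
Total: $251.28 + $48.00 = $299.28

$299.28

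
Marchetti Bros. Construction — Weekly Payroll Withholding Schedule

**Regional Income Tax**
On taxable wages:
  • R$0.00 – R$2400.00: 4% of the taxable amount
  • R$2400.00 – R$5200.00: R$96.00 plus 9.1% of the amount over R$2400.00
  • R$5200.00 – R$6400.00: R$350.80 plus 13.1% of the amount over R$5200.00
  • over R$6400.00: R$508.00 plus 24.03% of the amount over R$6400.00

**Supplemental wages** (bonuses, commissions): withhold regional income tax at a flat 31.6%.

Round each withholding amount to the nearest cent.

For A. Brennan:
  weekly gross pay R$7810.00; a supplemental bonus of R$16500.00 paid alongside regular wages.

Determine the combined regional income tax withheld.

Regional Income Tax: taxable = R$7810.00
  R$508.00 + 24.03% × (R$7810.00 − R$6400.00) = R$508.00 + 24.03% × R$1410.00 = R$846.82
Supplemental (31.6% flat on bonus): 31.6% × R$16500.00 = R$5214.00
Total regional income tax: R$846.82 + R$5214.00 = R$6060.82

R$6060.82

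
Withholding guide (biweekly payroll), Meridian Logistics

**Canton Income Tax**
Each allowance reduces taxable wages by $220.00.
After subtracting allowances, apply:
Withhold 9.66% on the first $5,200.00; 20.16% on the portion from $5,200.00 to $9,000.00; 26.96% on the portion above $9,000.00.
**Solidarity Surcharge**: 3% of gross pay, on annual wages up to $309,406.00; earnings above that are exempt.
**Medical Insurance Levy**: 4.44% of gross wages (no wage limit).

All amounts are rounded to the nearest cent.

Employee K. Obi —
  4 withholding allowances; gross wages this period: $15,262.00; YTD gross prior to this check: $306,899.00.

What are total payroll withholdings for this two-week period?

Canton Income Tax: taxable = $15,262.00 − 4×$220.00 = $14,382.00
  $1,268.40 + 26.96% × ($14,382.00 − $9,000.00) = $1,268.40 + 26.96% × $5,382.00 = $2,719.39
Solidarity Surcharge: cap $309,406.00 − YTD $306,899.00 = $2,507.00 subject; 3% × $2,507.00 = $75.21
Medical Insurance Levy: 4.44% × $15,262.00 = $677.63
Total: $2,719.39 + $75.21 + $677.63 = $3,472.23

$3,472.23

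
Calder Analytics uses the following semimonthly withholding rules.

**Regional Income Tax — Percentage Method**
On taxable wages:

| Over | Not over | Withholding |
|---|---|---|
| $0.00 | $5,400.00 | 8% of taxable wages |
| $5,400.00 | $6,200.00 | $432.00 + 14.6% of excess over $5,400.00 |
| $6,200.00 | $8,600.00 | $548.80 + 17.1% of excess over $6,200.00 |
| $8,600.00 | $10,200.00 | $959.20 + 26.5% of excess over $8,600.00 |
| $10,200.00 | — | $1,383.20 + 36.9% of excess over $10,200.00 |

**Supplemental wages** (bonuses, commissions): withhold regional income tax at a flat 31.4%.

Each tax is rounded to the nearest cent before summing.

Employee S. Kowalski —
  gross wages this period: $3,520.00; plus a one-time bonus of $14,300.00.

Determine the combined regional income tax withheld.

$4,771.80

Regional Income Tax: taxable = $3,520.00
  8% × $3,520.00 = $281.60
Supplemental (31.4% flat on bonus): 31.4% × $14,300.00 = $4,490.20
Total regional income tax: $281.60 + $4,490.20 = $4,771.80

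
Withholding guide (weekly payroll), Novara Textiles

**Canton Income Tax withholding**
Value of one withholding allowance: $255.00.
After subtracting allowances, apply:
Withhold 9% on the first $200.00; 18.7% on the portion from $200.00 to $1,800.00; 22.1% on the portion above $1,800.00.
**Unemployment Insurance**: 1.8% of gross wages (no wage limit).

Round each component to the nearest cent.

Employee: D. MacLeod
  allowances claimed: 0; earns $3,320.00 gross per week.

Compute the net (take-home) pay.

$2,607.12

Canton Income Tax: taxable = $3,320.00
  $317.20 + 22.1% × ($3,320.00 − $1,800.00) = $317.20 + 22.1% × $1,520.00 = $653.12
Unemployment Insurance: 1.8% × $3,320.00 = $59.76
Total withheld: $653.12 + $59.76 = $712.88
Net pay: $3,320.00 − $712.88 = $2,607.12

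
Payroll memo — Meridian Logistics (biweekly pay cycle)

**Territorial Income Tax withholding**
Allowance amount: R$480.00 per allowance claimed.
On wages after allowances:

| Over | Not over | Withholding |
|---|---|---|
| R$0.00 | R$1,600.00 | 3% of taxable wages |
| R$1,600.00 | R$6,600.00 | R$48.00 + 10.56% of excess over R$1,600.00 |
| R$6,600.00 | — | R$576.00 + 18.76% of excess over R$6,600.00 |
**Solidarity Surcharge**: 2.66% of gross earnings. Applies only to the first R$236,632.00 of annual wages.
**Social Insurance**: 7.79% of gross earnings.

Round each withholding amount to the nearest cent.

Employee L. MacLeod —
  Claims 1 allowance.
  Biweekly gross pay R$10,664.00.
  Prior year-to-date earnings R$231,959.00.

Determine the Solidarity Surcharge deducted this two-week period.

R$124.30

Solidarity Surcharge: cap R$236,632.00 − YTD R$231,959.00 = R$4,673.00 subject; 2.66% × R$4,673.00 = R$124.30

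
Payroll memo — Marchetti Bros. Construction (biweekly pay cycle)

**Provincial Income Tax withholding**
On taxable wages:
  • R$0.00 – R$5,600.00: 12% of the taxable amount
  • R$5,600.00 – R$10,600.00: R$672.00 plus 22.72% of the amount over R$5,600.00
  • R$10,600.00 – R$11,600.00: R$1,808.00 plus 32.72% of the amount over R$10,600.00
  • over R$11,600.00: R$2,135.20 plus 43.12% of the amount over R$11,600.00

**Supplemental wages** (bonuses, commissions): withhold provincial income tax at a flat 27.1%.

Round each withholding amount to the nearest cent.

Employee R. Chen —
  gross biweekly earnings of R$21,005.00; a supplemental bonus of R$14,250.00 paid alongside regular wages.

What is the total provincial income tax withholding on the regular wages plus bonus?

Provincial Income Tax: taxable = R$21,005.00
  R$2,135.20 + 43.12% × (R$21,005.00 − R$11,600.00) = R$2,135.20 + 43.12% × R$9,405.00 = R$6,190.64
Supplemental (27.1% flat on bonus): 27.1% × R$14,250.00 = R$3,861.75
Total provincial income tax: R$6,190.64 + R$3,861.75 = R$10,052.39

R$10,052.39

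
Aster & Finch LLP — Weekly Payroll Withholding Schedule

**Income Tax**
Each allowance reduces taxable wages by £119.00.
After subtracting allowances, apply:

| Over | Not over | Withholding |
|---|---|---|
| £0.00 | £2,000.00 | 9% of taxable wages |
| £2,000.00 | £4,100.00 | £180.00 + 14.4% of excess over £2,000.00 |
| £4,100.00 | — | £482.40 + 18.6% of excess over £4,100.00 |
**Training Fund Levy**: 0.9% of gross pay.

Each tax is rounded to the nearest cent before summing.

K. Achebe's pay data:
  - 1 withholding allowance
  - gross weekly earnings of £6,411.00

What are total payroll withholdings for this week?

Income Tax: taxable = £6,411.00 − 1×£119.00 = £6,292.00
  £482.40 + 18.6% × (£6,292.00 − £4,100.00) = £482.40 + 18.6% × £2,192.00 = £890.11
Training Fund Levy: 0.9% × £6,411.00 = £57.70
Total: £890.11 + £57.70 = £947.81

£947.81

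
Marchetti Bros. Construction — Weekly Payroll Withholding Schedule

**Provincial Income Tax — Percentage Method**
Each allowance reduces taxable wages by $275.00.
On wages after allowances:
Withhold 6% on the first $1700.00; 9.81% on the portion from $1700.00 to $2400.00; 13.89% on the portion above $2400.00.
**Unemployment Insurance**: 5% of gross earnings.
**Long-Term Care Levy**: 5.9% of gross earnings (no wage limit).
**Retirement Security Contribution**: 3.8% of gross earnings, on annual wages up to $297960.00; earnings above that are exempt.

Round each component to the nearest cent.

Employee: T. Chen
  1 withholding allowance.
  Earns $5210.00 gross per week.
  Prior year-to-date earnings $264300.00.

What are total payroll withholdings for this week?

$1288.65

Provincial Income Tax: taxable = $5210.00 − 1×$275.00 = $4935.00
  $170.67 + 13.89% × ($4935.00 − $2400.00) = $170.67 + 13.89% × $2535.00 = $522.78
Unemployment Insurance: 5% × $5210.00 = $260.50
Long-Term Care Levy: 5.9% × $5210.00 = $307.39
Retirement Security Contribution: 3.8% × $5210.00 = $197.98
Total: $522.78 + $260.50 + $307.39 + $197.98 = $1288.65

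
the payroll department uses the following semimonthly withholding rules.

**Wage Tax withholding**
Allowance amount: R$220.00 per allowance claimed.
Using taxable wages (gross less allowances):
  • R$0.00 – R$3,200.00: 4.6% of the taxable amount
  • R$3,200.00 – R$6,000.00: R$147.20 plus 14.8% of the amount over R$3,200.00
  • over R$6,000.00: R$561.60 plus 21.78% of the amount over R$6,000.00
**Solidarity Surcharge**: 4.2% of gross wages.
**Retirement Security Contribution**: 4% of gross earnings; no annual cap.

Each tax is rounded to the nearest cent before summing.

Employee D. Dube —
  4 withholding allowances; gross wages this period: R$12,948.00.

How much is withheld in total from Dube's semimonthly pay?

R$2,944.95

Wage Tax: taxable = R$12,948.00 − 4×R$220.00 = R$12,068.00
  R$561.60 + 21.78% × (R$12,068.00 − R$6,000.00) = R$561.60 + 21.78% × R$6,068.00 = R$1,883.21
Solidarity Surcharge: 4.2% × R$12,948.00 = R$543.82
Retirement Security Contribution: 4% × R$12,948.00 = R$517.92
Total: R$1,883.21 + R$543.82 + R$517.92 = R$2,944.95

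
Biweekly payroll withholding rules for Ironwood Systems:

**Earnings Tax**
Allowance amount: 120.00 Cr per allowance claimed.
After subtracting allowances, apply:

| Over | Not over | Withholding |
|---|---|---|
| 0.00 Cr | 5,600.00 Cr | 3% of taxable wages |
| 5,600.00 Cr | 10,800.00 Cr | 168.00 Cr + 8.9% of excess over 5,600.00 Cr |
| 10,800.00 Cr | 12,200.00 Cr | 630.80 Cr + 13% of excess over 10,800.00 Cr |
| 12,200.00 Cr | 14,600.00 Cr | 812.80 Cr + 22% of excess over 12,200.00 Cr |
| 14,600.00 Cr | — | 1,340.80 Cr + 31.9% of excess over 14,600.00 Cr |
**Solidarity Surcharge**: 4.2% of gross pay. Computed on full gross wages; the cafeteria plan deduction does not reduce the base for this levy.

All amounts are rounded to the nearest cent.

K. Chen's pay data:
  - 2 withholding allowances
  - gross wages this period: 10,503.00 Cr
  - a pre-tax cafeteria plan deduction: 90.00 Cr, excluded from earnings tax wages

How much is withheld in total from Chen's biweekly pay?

Earnings Tax: taxable = 10,503.00 Cr − 90.00 Cr − 2×120.00 Cr = 10,173.00 Cr
  168.00 Cr + 8.9% × (10,173.00 Cr − 5,600.00 Cr) = 168.00 Cr + 8.9% × 4,573.00 Cr = 575.00 Cr
Solidarity Surcharge: 4.2% × 10,503.00 Cr = 441.13 Cr
Total: 575.00 Cr + 441.13 Cr = 1,016.13 Cr

1,016.13 Cr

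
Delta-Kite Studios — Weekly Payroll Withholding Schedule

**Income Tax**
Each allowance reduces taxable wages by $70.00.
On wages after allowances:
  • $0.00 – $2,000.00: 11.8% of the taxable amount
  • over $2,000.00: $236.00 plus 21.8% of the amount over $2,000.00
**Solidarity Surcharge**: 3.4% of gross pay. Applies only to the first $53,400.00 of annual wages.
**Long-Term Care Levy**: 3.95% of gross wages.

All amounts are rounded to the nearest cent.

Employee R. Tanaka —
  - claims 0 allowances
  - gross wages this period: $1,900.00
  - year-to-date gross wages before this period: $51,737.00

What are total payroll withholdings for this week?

$355.79

Income Tax: taxable = $1,900.00
  11.8% × $1,900.00 = $224.20
Solidarity Surcharge: cap $53,400.00 − YTD $51,737.00 = $1,663.00 subject; 3.4% × $1,663.00 = $56.54
Long-Term Care Levy: 3.95% × $1,900.00 = $75.05
Total: $224.20 + $56.54 + $75.05 = $355.79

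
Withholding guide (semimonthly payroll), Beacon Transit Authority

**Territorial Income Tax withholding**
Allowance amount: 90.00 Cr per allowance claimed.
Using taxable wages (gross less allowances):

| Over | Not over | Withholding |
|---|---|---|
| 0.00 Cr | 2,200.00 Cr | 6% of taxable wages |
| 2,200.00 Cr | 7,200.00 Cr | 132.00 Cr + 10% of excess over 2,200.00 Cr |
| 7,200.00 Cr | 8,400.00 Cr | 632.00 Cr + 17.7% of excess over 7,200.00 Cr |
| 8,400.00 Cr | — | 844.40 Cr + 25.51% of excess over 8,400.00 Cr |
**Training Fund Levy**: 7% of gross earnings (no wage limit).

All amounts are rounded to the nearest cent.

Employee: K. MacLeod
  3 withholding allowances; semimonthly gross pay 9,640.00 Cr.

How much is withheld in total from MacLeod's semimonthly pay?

1,766.65 Cr

Territorial Income Tax: taxable = 9,640.00 Cr − 3×90.00 Cr = 9,370.00 Cr
  844.40 Cr + 25.51% × (9,370.00 Cr − 8,400.00 Cr) = 844.40 Cr + 25.51% × 970.00 Cr = 1,091.85 Cr
Training Fund Levy: 7% × 9,640.00 Cr = 674.80 Cr
Total: 1,091.85 Cr + 674.80 Cr = 1,766.65 Cr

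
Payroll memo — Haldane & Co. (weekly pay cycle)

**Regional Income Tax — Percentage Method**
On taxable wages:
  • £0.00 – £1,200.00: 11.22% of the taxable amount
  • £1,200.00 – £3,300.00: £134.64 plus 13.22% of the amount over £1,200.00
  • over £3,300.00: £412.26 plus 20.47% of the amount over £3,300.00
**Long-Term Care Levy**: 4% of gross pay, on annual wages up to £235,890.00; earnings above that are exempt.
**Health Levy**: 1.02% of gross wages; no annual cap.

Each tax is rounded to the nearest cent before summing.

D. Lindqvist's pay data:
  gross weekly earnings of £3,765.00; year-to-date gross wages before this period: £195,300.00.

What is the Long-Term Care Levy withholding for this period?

Long-Term Care Levy: 4% × £3,765.00 = £150.60

£150.60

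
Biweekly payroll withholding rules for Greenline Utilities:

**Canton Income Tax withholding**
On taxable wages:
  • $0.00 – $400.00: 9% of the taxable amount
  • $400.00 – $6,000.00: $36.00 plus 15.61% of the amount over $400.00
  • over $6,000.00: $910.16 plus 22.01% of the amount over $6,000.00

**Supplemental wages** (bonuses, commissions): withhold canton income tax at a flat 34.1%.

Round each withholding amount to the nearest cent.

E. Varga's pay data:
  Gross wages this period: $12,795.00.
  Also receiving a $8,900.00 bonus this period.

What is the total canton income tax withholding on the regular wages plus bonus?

$5,440.64

Canton Income Tax: taxable = $12,795.00
  $910.16 + 22.01% × ($12,795.00 − $6,000.00) = $910.16 + 22.01% × $6,795.00 = $2,405.74
Supplemental (34.1% flat on bonus): 34.1% × $8,900.00 = $3,034.90
Total canton income tax: $2,405.74 + $3,034.90 = $5,440.64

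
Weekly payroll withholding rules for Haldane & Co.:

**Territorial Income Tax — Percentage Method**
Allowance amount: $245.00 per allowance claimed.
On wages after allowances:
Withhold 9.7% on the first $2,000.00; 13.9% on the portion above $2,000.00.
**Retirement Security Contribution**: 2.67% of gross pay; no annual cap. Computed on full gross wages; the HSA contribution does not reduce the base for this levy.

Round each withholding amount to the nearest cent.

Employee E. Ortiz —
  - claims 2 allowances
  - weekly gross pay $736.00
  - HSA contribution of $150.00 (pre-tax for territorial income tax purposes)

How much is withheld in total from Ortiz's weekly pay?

$28.96

Territorial Income Tax: taxable = $736.00 − $150.00 − 2×$245.00 = $96.00
  9.7% × $96.00 = $9.31
Retirement Security Contribution: 2.67% × $736.00 = $19.65
Total: $9.31 + $19.65 = $28.96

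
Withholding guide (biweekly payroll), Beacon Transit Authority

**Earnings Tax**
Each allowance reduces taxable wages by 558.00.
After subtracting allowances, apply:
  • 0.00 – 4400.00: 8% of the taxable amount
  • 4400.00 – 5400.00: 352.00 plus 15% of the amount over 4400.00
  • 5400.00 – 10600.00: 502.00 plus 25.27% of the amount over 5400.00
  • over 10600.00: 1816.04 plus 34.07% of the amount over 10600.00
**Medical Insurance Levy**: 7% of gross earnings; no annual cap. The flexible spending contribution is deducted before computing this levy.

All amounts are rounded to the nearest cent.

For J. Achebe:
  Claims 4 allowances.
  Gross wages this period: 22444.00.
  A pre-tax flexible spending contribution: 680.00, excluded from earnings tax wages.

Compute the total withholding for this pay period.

Earnings Tax: taxable = 22444.00 − 680.00 − 4×558.00 = 19532.00
  1816.04 + 34.07% × (19532.00 − 10600.00) = 1816.04 + 34.07% × 8932.00 = 4859.17
Medical Insurance Levy: 7% × 21764.00 = 1523.48
Total: 4859.17 + 1523.48 = 6382.65

6382.65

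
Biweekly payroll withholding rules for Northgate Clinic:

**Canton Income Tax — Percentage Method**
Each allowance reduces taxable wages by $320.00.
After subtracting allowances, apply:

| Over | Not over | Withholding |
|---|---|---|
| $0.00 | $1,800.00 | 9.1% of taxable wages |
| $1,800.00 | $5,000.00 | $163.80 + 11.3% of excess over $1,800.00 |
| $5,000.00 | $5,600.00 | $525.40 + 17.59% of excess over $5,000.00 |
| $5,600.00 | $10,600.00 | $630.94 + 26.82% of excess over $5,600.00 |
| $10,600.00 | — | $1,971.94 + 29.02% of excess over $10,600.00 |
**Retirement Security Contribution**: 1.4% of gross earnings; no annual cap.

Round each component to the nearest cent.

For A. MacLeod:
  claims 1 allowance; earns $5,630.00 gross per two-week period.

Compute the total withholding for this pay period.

$658.75

Canton Income Tax: taxable = $5,630.00 − 1×$320.00 = $5,310.00
  $525.40 + 17.59% × ($5,310.00 − $5,000.00) = $525.40 + 17.59% × $310.00 = $579.93
Retirement Security Contribution: 1.4% × $5,630.00 = $78.82
Total: $579.93 + $78.82 = $658.75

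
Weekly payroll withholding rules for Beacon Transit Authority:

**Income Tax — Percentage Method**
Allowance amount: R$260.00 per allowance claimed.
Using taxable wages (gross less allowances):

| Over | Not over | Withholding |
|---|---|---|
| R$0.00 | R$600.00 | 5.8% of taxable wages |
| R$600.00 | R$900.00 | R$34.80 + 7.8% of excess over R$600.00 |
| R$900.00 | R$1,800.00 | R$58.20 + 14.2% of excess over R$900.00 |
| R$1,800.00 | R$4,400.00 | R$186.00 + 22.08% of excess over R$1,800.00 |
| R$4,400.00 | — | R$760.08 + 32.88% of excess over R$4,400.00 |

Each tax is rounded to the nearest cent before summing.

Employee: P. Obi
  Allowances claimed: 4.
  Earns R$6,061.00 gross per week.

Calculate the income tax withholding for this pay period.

Income Tax: taxable = R$6,061.00 − 4×R$260.00 = R$5,021.00
  R$760.08 + 32.88% × (R$5,021.00 − R$4,400.00) = R$760.08 + 32.88% × R$621.00 = R$964.26

R$964.26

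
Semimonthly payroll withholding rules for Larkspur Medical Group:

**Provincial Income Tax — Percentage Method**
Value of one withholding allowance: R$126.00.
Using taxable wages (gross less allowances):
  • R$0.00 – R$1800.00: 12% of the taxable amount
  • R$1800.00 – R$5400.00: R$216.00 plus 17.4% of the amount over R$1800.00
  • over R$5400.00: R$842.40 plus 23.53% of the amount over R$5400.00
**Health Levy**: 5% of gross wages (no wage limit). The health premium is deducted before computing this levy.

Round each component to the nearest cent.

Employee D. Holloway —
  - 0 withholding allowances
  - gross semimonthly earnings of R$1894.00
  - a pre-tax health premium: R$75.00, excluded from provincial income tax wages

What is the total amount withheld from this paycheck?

Provincial Income Tax: taxable = R$1894.00 − R$75.00 = R$1819.00
  R$216.00 + 17.4% × (R$1819.00 − R$1800.00) = R$216.00 + 17.4% × R$19.00 = R$219.31
Health Levy: 5% × R$1819.00 = R$90.95
Total: R$219.31 + R$90.95 = R$310.26

R$310.26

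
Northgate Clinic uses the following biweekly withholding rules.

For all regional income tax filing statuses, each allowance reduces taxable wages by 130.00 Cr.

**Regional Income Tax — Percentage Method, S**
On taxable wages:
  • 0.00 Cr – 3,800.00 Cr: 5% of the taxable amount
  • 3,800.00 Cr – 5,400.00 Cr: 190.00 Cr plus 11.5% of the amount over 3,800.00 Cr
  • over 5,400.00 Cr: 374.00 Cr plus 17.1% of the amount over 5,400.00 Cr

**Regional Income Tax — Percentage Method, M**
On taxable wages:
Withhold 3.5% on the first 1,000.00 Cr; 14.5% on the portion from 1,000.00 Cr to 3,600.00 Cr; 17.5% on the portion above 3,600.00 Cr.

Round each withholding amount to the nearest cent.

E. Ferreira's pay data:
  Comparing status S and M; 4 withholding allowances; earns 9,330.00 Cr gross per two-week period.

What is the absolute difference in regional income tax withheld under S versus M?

366.64 Cr

Regional Income Tax (S): taxable = 9,330.00 Cr − 4×130.00 Cr = 8,810.00 Cr
  374.00 Cr + 17.1% × (8,810.00 Cr − 5,400.00 Cr) = 374.00 Cr + 17.1% × 3,410.00 Cr = 957.11 Cr
Regional Income Tax (M): taxable = 9,330.00 Cr − 4×130.00 Cr = 8,810.00 Cr
  412.00 Cr + 17.5% × (8,810.00 Cr − 3,600.00 Cr) = 412.00 Cr + 17.5% × 5,210.00 Cr = 1,323.75 Cr
Difference: |957.11 Cr − 1,323.75 Cr| = 366.64 Cr (higher under M)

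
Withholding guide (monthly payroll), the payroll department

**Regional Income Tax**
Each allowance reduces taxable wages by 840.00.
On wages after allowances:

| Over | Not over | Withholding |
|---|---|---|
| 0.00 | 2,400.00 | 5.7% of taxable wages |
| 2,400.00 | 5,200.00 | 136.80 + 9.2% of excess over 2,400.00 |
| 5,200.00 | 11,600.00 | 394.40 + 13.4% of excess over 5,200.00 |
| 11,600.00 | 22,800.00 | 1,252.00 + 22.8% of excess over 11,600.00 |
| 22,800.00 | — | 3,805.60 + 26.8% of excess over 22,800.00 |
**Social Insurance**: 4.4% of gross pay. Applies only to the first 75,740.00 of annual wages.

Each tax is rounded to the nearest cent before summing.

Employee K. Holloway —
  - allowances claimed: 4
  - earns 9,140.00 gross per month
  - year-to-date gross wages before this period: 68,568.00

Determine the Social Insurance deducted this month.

Social Insurance: cap 75,740.00 − YTD 68,568.00 = 7,172.00 subject; 4.4% × 7,172.00 = 315.57

315.57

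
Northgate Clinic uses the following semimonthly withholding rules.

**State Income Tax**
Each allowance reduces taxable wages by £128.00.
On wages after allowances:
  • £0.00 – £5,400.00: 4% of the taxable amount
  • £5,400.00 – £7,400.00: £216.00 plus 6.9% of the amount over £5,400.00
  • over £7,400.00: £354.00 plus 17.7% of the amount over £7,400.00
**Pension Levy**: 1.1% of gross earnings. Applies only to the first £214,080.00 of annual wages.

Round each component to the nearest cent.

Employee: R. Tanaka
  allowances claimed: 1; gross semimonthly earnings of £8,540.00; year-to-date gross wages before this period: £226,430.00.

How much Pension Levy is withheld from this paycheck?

£0.00

Pension Levy: YTD £226,430.00 ≥ cap £214,080.00 → £0.00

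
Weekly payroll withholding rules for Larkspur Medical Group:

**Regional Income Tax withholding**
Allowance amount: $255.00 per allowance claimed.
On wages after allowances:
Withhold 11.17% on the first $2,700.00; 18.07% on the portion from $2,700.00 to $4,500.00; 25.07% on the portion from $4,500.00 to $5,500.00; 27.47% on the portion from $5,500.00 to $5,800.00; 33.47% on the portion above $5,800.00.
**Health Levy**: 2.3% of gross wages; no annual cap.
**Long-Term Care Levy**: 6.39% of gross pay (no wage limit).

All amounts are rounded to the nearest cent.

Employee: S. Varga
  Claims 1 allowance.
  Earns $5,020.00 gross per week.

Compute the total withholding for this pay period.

$1,129.53

Regional Income Tax: taxable = $5,020.00 − 1×$255.00 = $4,765.00
  $626.85 + 25.07% × ($4,765.00 − $4,500.00) = $626.85 + 25.07% × $265.00 = $693.29
Health Levy: 2.3% × $5,020.00 = $115.46
Long-Term Care Levy: 6.39% × $5,020.00 = $320.78
Total: $693.29 + $115.46 + $320.78 = $1,129.53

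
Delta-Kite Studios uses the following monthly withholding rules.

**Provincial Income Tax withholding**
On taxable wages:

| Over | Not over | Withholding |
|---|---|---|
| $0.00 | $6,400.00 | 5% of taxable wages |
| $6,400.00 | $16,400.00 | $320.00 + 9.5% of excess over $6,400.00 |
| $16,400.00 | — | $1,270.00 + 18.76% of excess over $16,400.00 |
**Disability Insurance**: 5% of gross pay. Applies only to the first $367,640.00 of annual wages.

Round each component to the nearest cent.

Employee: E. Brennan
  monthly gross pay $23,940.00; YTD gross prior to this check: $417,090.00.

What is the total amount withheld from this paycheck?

Provincial Income Tax: taxable = $23,940.00
  $1,270.00 + 18.76% × ($23,940.00 − $16,400.00) = $1,270.00 + 18.76% × $7,540.00 = $2,684.50
Disability Insurance: YTD $417,090.00 ≥ cap $367,640.00 → $0.00
Total: $2,684.50 + $0.00 = $2,684.50

$2,684.50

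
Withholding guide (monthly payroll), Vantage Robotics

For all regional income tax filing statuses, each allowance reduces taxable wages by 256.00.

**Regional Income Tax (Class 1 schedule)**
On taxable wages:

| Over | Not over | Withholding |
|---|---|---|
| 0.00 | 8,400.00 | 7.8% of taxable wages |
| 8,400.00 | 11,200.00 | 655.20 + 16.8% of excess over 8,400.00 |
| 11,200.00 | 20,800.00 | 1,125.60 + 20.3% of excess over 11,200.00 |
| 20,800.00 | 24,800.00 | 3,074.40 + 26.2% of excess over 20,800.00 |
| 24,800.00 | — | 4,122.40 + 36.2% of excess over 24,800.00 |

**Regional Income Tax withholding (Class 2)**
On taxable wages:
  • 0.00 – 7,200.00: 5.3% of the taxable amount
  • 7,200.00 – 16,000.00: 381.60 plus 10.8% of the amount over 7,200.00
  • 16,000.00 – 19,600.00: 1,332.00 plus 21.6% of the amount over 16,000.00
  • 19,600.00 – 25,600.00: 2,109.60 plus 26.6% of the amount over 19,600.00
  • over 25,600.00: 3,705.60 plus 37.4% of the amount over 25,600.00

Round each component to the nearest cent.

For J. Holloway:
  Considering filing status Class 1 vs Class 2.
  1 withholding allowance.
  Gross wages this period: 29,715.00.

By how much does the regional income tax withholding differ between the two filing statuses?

Regional Income Tax (Class 1): taxable = 29,715.00 − 1×256.00 = 29,459.00
  4,122.40 + 36.2% × (29,459.00 − 24,800.00) = 4,122.40 + 36.2% × 4,659.00 = 5,808.96
Regional Income Tax (Class 2): taxable = 29,715.00 − 1×256.00 = 29,459.00
  3,705.60 + 37.4% × (29,459.00 − 25,600.00) = 3,705.60 + 37.4% × 3,859.00 = 5,148.87
Difference: |5,808.96 − 5,148.87| = 660.09 (higher under Class 1)

660.09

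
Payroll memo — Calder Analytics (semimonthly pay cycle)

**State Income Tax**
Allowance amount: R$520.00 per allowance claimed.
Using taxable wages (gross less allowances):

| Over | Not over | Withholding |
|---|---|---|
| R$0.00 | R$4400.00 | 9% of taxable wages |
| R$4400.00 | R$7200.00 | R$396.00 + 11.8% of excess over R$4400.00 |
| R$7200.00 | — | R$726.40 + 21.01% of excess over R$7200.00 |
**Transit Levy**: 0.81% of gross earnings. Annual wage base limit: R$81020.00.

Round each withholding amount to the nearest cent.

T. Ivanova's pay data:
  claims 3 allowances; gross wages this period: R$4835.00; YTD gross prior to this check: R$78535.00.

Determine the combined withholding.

State Income Tax: taxable = R$4835.00 − 3×R$520.00 = R$3275.00
  9% × R$3275.00 = R$294.75
Transit Levy: cap R$81020.00 − YTD R$78535.00 = R$2485.00 subject; 0.81% × R$2485.00 = R$20.13
Total: R$294.75 + R$20.13 = R$314.88

R$314.88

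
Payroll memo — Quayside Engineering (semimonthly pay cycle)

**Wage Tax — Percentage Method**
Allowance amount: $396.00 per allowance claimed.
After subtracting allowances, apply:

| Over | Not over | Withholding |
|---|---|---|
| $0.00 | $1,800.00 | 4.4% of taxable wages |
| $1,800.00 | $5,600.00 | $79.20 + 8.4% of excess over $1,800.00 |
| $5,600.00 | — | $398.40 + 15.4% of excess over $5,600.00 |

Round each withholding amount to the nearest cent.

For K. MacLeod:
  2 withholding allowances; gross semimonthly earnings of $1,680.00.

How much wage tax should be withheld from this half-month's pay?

Wage Tax: taxable = $1,680.00 − 2×$396.00 = $888.00
  4.4% × $888.00 = $39.07

$39.07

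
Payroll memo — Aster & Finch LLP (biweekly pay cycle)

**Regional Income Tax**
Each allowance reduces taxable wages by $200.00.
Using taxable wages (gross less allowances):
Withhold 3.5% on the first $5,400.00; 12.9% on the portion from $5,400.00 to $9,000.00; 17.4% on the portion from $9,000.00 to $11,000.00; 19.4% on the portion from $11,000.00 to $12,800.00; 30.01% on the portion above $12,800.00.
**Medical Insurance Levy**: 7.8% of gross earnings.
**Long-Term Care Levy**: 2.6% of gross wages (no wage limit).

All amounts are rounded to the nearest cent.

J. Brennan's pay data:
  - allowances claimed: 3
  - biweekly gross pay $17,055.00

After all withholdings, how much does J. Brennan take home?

$12,833.81

Regional Income Tax: taxable = $17,055.00 − 3×$200.00 = $16,455.00
  $1,350.60 + 30.01% × ($16,455.00 − $12,800.00) = $1,350.60 + 30.01% × $3,655.00 = $2,447.47
Medical Insurance Levy: 7.8% × $17,055.00 = $1,330.29
Long-Term Care Levy: 2.6% × $17,055.00 = $443.43
Total withheld: $2,447.47 + $1,330.29 + $443.43 = $4,221.19
Net pay: $17,055.00 − $4,221.19 = $12,833.81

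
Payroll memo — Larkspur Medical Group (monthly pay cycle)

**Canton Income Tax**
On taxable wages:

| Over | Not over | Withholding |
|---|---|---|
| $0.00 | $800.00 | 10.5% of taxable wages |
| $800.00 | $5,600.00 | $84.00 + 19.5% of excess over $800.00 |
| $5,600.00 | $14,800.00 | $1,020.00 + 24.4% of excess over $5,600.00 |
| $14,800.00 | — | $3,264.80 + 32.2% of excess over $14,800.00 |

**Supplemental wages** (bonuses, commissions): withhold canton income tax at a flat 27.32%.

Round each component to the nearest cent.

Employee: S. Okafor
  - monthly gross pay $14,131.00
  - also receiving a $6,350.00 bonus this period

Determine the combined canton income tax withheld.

$4,836.38

Canton Income Tax: taxable = $14,131.00
  $1,020.00 + 24.4% × ($14,131.00 − $5,600.00) = $1,020.00 + 24.4% × $8,531.00 = $3,101.56
Supplemental (27.32% flat on bonus): 27.32% × $6,350.00 = $1,734.82
Total canton income tax: $3,101.56 + $1,734.82 = $4,836.38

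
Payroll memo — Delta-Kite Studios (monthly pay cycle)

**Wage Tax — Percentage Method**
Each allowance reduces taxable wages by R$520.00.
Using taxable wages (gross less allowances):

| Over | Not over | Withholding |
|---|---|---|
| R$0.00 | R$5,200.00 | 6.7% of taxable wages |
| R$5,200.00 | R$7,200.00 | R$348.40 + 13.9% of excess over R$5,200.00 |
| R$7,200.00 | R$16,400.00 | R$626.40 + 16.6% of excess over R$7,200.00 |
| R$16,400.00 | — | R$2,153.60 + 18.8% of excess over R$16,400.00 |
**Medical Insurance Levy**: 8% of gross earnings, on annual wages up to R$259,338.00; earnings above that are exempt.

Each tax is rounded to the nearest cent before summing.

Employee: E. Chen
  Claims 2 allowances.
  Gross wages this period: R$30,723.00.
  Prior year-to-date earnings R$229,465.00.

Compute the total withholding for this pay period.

Wage Tax: taxable = R$30,723.00 − 2×R$520.00 = R$29,683.00
  R$2,153.60 + 18.8% × (R$29,683.00 − R$16,400.00) = R$2,153.60 + 18.8% × R$13,283.00 = R$4,650.80
Medical Insurance Levy: cap R$259,338.00 − YTD R$229,465.00 = R$29,873.00 subject; 8% × R$29,873.00 = R$2,389.84
Total: R$4,650.80 + R$2,389.84 = R$7,040.64

R$7,040.64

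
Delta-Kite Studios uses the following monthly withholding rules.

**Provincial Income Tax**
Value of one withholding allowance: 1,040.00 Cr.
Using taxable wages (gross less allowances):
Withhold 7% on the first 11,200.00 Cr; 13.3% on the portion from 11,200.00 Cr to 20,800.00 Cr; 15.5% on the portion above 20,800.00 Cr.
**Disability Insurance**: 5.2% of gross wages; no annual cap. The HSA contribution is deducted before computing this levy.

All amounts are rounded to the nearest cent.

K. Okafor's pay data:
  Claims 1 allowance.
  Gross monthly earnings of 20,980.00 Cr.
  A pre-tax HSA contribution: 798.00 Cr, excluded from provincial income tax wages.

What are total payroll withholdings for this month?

Provincial Income Tax: taxable = 20,980.00 Cr − 798.00 Cr − 1×1,040.00 Cr = 19,142.00 Cr
  784.00 Cr + 13.3% × (19,142.00 Cr − 11,200.00 Cr) = 784.00 Cr + 13.3% × 7,942.00 Cr = 1,840.29 Cr
Disability Insurance: 5.2% × 20,182.00 Cr = 1,049.46 Cr
Total: 1,840.29 Cr + 1,049.46 Cr = 2,889.75 Cr

2,889.75 Cr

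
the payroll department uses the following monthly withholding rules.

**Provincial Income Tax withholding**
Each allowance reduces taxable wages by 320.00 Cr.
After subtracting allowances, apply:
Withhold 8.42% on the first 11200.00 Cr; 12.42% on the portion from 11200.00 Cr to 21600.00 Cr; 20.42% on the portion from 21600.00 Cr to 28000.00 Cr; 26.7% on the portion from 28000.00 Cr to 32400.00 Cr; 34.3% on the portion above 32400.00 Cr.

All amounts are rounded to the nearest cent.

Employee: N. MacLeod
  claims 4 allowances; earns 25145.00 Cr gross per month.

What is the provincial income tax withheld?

2697.23 Cr

Provincial Income Tax: taxable = 25145.00 Cr − 4×320.00 Cr = 23865.00 Cr
  2234.72 Cr + 20.42% × (23865.00 Cr − 21600.00 Cr) = 2234.72 Cr + 20.42% × 2265.00 Cr = 2697.23 Cr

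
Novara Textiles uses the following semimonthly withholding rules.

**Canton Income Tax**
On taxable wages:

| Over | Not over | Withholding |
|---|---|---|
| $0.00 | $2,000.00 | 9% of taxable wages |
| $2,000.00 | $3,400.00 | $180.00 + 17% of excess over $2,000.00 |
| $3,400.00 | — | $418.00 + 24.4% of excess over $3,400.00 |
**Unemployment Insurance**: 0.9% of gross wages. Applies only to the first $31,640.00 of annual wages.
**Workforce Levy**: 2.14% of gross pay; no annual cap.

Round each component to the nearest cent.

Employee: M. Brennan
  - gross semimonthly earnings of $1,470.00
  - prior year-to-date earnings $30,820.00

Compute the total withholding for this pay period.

$171.14

Canton Income Tax: taxable = $1,470.00
  9% × $1,470.00 = $132.30
Unemployment Insurance: cap $31,640.00 − YTD $30,820.00 = $820.00 subject; 0.9% × $820.00 = $7.38
Workforce Levy: 2.14% × $1,470.00 = $31.46
Total: $132.30 + $7.38 + $31.46 = $171.14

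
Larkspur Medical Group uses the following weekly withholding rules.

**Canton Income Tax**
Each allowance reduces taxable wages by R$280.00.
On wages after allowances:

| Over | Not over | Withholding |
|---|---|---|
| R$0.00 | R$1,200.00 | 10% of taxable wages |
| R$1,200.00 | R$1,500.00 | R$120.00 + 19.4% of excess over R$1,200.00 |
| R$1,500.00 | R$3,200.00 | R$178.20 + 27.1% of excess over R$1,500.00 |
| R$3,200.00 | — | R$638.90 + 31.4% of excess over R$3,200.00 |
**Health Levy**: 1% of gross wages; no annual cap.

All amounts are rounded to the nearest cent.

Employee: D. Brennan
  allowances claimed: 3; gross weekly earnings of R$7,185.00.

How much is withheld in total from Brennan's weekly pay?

Canton Income Tax: taxable = R$7,185.00 − 3×R$280.00 = R$6,345.00
  R$638.90 + 31.4% × (R$6,345.00 − R$3,200.00) = R$638.90 + 31.4% × R$3,145.00 = R$1,626.43
Health Levy: 1% × R$7,185.00 = R$71.85
Total: R$1,626.43 + R$71.85 = R$1,698.28

R$1,698.28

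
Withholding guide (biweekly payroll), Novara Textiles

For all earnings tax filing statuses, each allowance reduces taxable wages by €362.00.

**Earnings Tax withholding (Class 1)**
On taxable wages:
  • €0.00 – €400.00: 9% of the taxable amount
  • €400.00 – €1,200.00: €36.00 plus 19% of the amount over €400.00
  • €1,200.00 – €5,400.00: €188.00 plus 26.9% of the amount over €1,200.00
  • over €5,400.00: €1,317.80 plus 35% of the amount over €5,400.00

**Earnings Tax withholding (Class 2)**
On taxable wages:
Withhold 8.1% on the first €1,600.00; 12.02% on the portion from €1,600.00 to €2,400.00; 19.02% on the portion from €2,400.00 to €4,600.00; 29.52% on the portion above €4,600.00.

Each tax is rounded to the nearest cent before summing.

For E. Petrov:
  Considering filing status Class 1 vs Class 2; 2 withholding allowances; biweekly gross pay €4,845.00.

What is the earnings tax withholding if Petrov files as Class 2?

Earnings Tax (Class 2): taxable = €4,845.00 − 2×€362.00 = €4,121.00
  €225.76 + 19.02% × (€4,121.00 − €2,400.00) = €225.76 + 19.02% × €1,721.00 = €553.09

€553.09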